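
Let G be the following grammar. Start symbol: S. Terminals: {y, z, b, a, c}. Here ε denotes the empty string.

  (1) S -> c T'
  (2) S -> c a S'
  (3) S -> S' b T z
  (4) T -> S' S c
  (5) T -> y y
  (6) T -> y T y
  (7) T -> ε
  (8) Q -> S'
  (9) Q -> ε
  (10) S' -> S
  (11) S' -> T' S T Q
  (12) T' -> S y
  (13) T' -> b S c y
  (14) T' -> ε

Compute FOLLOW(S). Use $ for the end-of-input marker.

{$, b, c, y}

FIRST(S): from S->c T' we get {c}; from S->c a S' we get {c}; from S->S' b T z we get {b, c}. So FIRST(S) = {b, c}.
FIRST(T'): from T'->S y we get {b, c}; from T'->b S c y we get {b}; from T'->ε we get {ε}. So FIRST(T') = {ε, b, c}.
FIRST(S'): from S'->S we get {b, c}; from S'->T' S T Q we get {b, c}. So FIRST(S') = {b, c}.
FIRST(T): from T->S' S c we get {b, c}; from T->y y we get {y}; from T->y T y we get {y}; from T->ε we get {ε}. So FIRST(T) = {ε, b, c, y}.
FIRST(Q): from Q->S' we get {b, c}; from Q->ε we get {ε}. So FIRST(Q) = {ε, b, c}.
FOLLOW(S) includes $ since S is the start symbol.
FOLLOW(S): in T->S' S c, S is followed by c with FIRST {c}; in S'->S, the suffix after S is empty, so FOLLOW(S) ⊇ FOLLOW(S') = {$, b, c, y}; in S'->T' S T Q, S is followed by T Q with FIRST {ε, b, c, y}; in S'->T' S T Q, the suffix after S is nullable, so FOLLOW(S) ⊇ FOLLOW(S') = {$, b, c, y}; in T'->S y, S is followed by y with FIRST {y}; in T'->b S c y, S is followed by c y with FIRST {c}. Thus FOLLOW(S) = {$, b, c, y}.
FOLLOW(T'): in S->c T', the suffix after T' is empty, so FOLLOW(T') ⊇ FOLLOW(S) = {$, b, c, y}; in S'->T' S T Q, T' is followed by S T Q with FIRST {b, c}. Thus FOLLOW(T') = {$, b, c, y}.
FOLLOW(T): in S->S' b T z, T is followed by z with FIRST {z}; in T->y T y, T is followed by y with FIRST {y}; in S'->T' S T Q, T is followed by Q with FIRST {ε, b, c}; in S'->T' S T Q, the suffix after T is nullable, so FOLLOW(T) ⊇ FOLLOW(S') = {$, b, c, y}. Thus FOLLOW(T) = {$, b, c, y, z}.
FOLLOW(Q): in S'->T' S T Q, the suffix after Q is empty, so FOLLOW(Q) ⊇ FOLLOW(S') = {$, b, c, y}. Thus FOLLOW(Q) = {$, b, c, y}.
FOLLOW(S'): in S->c a S', the suffix after S' is empty, so FOLLOW(S') ⊇ FOLLOW(S) = {$, b, c, y}; in S->S' b T z, S' is followed by b T z with FIRST {b}; in T->S' S c, S' is followed by S c with FIRST {b, c}; in Q->S', the suffix after S' is empty, so FOLLOW(S') ⊇ FOLLOW(Q) = {$, b, c, y}. Thus FOLLOW(S') = {$, b, c, y}.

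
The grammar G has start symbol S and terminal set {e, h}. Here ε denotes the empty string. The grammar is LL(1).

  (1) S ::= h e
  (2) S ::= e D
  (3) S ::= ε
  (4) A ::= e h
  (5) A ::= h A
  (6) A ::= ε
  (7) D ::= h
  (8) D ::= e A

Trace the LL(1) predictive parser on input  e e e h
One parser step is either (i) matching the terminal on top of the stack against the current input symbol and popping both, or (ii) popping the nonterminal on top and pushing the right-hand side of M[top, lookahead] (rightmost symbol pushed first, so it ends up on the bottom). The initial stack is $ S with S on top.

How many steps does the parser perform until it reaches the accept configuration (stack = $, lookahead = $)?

step 1: stack=$ S  input=e e e h $  — expand S ::= e D
step 2: stack=$ D e  input=e e e h $  — match e
step 3: stack=$ D  input=e e h $  — expand D ::= e A
step 4: stack=$ A e  input=e e h $  — match e
step 5: stack=$ A  input=e h $  — expand A ::= e h
step 6: stack=$ h e  input=e h $  — match e
step 7: stack=$ h  input=h $  — match h
Accept reached after 7 steps.

7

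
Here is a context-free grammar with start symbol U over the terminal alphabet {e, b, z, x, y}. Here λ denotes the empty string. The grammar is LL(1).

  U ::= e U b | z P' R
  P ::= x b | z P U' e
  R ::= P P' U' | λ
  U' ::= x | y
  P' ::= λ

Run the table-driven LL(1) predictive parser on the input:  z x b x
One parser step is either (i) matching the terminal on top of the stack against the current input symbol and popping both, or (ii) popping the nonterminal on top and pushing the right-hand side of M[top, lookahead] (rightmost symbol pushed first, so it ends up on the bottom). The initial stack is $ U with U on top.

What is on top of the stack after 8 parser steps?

U'

step 1: stack=$ U  input=z x b x $  — expand U ::= z P' R
step 2: stack=$ R P' z  input=z x b x $  — match z
step 3: stack=$ R P'  input=x b x $  — expand P' ::= λ
step 4: stack=$ R  input=x b x $  — expand R ::= P P' U'
step 5: stack=$ U' P' P  input=x b x $  — expand P ::= x b
step 6: stack=$ U' P' b x  input=x b x $  — match x
step 7: stack=$ U' P' b  input=b x $  — match b
step 8: stack=$ U' P'  input=x $  — expand P' ::= λ
Stack after step 8: $ U' (top = U').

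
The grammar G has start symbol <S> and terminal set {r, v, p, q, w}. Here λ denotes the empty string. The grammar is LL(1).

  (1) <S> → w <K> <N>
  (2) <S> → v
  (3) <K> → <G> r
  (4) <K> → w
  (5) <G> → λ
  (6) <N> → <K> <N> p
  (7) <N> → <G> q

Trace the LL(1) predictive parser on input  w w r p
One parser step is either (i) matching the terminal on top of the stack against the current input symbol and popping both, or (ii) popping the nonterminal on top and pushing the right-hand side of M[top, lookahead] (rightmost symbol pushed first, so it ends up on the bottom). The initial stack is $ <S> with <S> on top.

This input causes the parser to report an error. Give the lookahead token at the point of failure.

step 1: stack=$ <S>  input=w w r p $  — expand <S> → w <K> <N>
step 2: stack=$ <N> <K> w  input=w w r p $  — match w
step 3: stack=$ <N> <K>  input=w r p $  — expand <K> → w
step 4: stack=$ <N> w  input=w r p $  — match w
step 5: stack=$ <N>  input=r p $  — expand <N> → <K> <N> p
step 6: stack=$ p <N> <K>  input=r p $  — expand <K> → <G> r
step 7: stack=$ p <N> r <G>  input=r p $  — expand <G> → λ
step 8: stack=$ p <N> r  input=r p $  — match r
step 9: stack=$ p <N>  input=p $  — error: M[<N>, p] is empty

p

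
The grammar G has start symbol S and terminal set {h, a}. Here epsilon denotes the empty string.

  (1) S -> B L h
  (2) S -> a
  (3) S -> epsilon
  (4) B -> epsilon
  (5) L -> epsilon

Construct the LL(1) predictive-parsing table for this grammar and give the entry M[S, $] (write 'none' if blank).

S -> epsilon

FIRST(B) = {epsilon}
FIRST(L) = {epsilon}
FIRST(S) = {epsilon, a, h}  (via B L h)
FOLLOW(S) includes $ since S is the start symbol.
FOLLOW(S): S appears on no right-hand side. Thus FOLLOW(S) = {$}.
For S -> B L h: FIRST(B L h) = {h}, so it goes in M[S, t] for t ∈ {h}.
For S -> a: FIRST(a) = {a}, so it goes in M[S, t] for t ∈ {a}.
For S -> epsilon: FIRST(epsilon) = {epsilon}, so it goes in M[S, t] for t ∈ {}; since epsilon ∈ FIRST, also for every t ∈ FOLLOW(S) = {$}.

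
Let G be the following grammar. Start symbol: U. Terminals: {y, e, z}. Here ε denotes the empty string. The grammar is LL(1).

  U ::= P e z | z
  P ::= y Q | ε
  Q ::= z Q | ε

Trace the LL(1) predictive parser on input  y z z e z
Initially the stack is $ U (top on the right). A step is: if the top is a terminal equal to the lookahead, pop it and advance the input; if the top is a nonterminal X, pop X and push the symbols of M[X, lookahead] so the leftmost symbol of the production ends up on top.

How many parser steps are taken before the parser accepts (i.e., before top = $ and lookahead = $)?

10

step 1: stack=$ U  input=y z z e z $  — expand U ::= P e z
step 2: stack=$ z e P  input=y z z e z $  — expand P ::= y Q
step 3: stack=$ z e Q y  input=y z z e z $  — match y
step 4: stack=$ z e Q  input=z z e z $  — expand Q ::= z Q
step 5: stack=$ z e Q z  input=z z e z $  — match z
step 6: stack=$ z e Q  input=z e z $  — expand Q ::= z Q
step 7: stack=$ z e Q z  input=z e z $  — match z
step 8: stack=$ z e Q  input=e z $  — expand Q ::= ε
step 9: stack=$ z e  input=e z $  — match e
step 10: stack=$ z  input=z $  — match z
Accept reached after 10 steps.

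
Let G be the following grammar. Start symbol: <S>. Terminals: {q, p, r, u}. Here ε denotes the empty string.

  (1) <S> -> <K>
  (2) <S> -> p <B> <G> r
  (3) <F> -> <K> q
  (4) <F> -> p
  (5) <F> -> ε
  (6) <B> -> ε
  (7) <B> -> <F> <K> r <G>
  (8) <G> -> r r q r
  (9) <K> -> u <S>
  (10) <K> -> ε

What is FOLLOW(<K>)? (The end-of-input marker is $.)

{$, q, r}

FIRST(<G>): from <G>->r r q r we get {r}. So FIRST(<G>) = {r}.
FIRST(<K>): from <K>->u <S> we get {u}; from <K>->ε we get {ε}. So FIRST(<K>) = {ε, u}.
FIRST(<S>): from <S>-><K> we get {ε, u}; from <S>->p <B> <G> r we get {p}. So FIRST(<S>) = {ε, p, u}.
FIRST(<F>): from <F>-><K> q we get {q, u}; from <F>->p we get {p}; from <F>->ε we get {ε}. So FIRST(<F>) = {ε, p, q, u}.
FIRST(<B>): from <B>->ε we get {ε}; from <B>-><F> <K> r <G> we get {p, q, r, u}. So FIRST(<B>) = {ε, p, q, r, u}.
FOLLOW(<S>) includes $ since <S> is the start symbol.
FOLLOW(<F>): in <B>-><F> <K> r <G>, <F> is followed by <K> r <G> with FIRST {r, u}. Thus FOLLOW(<F>) = {r, u}.
FOLLOW(<B>): in <S>->p <B> <G> r, <B> is followed by <G> r with FIRST {r}. Thus FOLLOW(<B>) = {r}.
FOLLOW(<G>): in <S>->p <B> <G> r, <G> is followed by r with FIRST {r}; in <B>-><F> <K> r <G>, the suffix after <G> is empty, so FOLLOW(<G>) ⊇ FOLLOW(<B>) = {r}. Thus FOLLOW(<G>) = {r}.
FOLLOW(<S>): in <K>->u <S>, the suffix after <S> is empty, so FOLLOW(<S>) ⊇ FOLLOW(<K>) = {$, q, r}. Thus FOLLOW(<S>) = {$, q, r}.
FOLLOW(<K>): in <S>-><K>, the suffix after <K> is empty, so FOLLOW(<K>) ⊇ FOLLOW(<S>) = {$, q, r}; in <F>-><K> q, <K> is followed by q with FIRST {q}; in <B>-><F> <K> r <G>, <K> is followed by r <G> with FIRST {r}. Thus FOLLOW(<K>) = {$, q, r}.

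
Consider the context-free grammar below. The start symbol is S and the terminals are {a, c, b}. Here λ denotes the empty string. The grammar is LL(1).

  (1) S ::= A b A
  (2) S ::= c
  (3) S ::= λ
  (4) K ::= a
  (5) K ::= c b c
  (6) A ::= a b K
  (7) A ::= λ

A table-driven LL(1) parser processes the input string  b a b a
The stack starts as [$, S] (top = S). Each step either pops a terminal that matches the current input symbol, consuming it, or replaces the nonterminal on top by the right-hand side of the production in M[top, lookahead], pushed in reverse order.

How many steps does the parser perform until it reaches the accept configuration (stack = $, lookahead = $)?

step 1: stack=$ S  input=b a b a $  — expand S ::= A b A
step 2: stack=$ A b A  input=b a b a $  — expand A ::= λ
step 3: stack=$ A b  input=b a b a $  — match b
step 4: stack=$ A  input=a b a $  — expand A ::= a b K
step 5: stack=$ K b a  input=a b a $  — match a
step 6: stack=$ K b  input=b a $  — match b
step 7: stack=$ K  input=a $  — expand K ::= a
step 8: stack=$ a  input=a $  — match a
Accept reached after 8 steps.

8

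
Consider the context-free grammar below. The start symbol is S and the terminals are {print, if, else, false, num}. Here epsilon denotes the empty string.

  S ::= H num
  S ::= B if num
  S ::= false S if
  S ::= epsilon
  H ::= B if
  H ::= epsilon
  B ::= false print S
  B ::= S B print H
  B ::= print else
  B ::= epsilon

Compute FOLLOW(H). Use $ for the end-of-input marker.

{if, num, print}

FIRST(S): from S::=H num we get {false, if, num, print}; from S::=B if num we get {false, if, num, print}; from S::=false S if we get {false}; from S::=epsilon we get {epsilon}. So FIRST(S) = {epsilon, false, if, num, print}.
FIRST(B): from B::=false print S we get {false}; from B::=S B print H we get {false, if, num, print}; from B::=print else we get {print}; from B::=epsilon we get {epsilon}. So FIRST(B) = {epsilon, false, if, num, print}.
FIRST(H): from H::=B if we get {false, if, num, print}; from H::=epsilon we get {epsilon}. So FIRST(H) = {epsilon, false, if, num, print}.
FOLLOW(S) includes $ since S is the start symbol.
FOLLOW(B): in S::=B if num, B is followed by if num with FIRST {if}; in H::=B if, B is followed by if with FIRST {if}; in B::=S B print H, B is followed by print H with FIRST {print}. Thus FOLLOW(B) = {if, print}.
FOLLOW(S): in S::=false S if, S is followed by if with FIRST {if}; in B::=false print S, the suffix after S is empty, so FOLLOW(S) ⊇ FOLLOW(B) = {if, print}; in B::=S B print H, S is followed by B print H with FIRST {false, if, num, print}. Thus FOLLOW(S) = {$, false, if, num, print}.
FOLLOW(H): in S::=H num, H is followed by num with FIRST {num}; in B::=S B print H, the suffix after H is empty, so FOLLOW(H) ⊇ FOLLOW(B) = {if, print}. Thus FOLLOW(H) = {if, num, print}.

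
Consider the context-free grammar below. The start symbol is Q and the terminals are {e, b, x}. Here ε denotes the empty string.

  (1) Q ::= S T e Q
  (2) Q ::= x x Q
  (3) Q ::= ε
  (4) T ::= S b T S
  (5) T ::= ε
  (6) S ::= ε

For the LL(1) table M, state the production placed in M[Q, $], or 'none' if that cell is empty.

Q ::= ε

FIRST(S) = {ε}
FIRST(T) = {ε, b}  (via S b T S)
FIRST(Q) = {ε, b, e, x}  (via S T e Q)
FOLLOW(Q) includes $ since Q is the start symbol.
FOLLOW(Q): in Q::=S T e Q, the suffix after Q is empty (adds nothing new); in Q::=x x Q, the suffix after Q is empty (adds nothing new). Thus FOLLOW(Q) = {$}.
For Q ::= S T e Q: FIRST(S T e Q) = {b, e}, so it goes in M[Q, t] for t ∈ {b, e}.
For Q ::= x x Q: FIRST(x x Q) = {x}, so it goes in M[Q, t] for t ∈ {x}.
For Q ::= ε: FIRST(ε) = {ε}, so it goes in M[Q, t] for t ∈ {}; since ε ∈ FIRST, also for every t ∈ FOLLOW(Q) = {$}.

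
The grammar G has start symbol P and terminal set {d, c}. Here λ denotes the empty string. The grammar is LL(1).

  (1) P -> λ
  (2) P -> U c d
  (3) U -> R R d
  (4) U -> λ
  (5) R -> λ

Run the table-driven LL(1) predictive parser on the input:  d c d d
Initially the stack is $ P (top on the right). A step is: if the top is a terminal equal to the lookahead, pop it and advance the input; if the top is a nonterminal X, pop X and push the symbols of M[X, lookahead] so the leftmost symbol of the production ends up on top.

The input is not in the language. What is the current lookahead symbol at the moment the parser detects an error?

     Stack        Input      Action
  1  $ P          d c d d $  expand P -> U c d
  2  $ d c U      d c d d $  expand U -> R R d
  3  $ d c d R R  d c d d $  expand R -> λ
  4  $ d c d R    d c d d $  expand R -> λ
  5  $ d c d      d c d d $  match d
  6  $ d c        c d d $    match c
  7  $ d          d d $      match d
  8  $            d $        error: stack empty but input remains

d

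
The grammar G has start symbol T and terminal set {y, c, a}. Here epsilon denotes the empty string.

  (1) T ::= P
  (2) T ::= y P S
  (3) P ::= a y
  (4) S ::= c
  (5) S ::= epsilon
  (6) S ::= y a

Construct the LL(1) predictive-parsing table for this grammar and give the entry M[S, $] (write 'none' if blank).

S ::= epsilon

FIRST(P): from P::=a y we get {a}. So FIRST(P) = {a}.
FIRST(S): from S::=c we get {c}; from S::=epsilon we get {epsilon}; from S::=y a we get {y}. So FIRST(S) = {epsilon, c, y}.
FIRST(T): from T::=P we get {a}; from T::=y P S we get {y}. So FIRST(T) = {a, y}.
FOLLOW(T) includes $ since T is the start symbol.
FOLLOW(T): T appears on no right-hand side. Thus FOLLOW(T) = {$}.
FOLLOW(S): in T::=y P S, the suffix after S is empty, so FOLLOW(S) ⊇ FOLLOW(T) = {$}. Thus FOLLOW(S) = {$}.
For S ::= c: FIRST(c) = {c}, so it goes in M[S, t] for t ∈ {c}.
For S ::= epsilon: FIRST(epsilon) = {epsilon}, so it goes in M[S, t] for t ∈ {}; since epsilon ∈ FIRST, also for every t ∈ FOLLOW(S) = {$}.
For S ::= y a: FIRST(y a) = {y}, so it goes in M[S, t] for t ∈ {y}.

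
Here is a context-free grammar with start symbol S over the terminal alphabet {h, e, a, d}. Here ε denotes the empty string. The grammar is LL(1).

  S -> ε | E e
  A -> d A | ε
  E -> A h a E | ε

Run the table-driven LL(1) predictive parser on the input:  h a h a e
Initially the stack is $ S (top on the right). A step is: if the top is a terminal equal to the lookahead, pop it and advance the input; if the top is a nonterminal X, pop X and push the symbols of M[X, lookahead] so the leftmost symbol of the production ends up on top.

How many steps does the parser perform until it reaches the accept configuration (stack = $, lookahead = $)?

step 1: stack=$ S  input=h a h a e $  — expand S -> E e
step 2: stack=$ e E  input=h a h a e $  — expand E -> A h a E
step 3: stack=$ e E a h A  input=h a h a e $  — expand A -> ε
step 4: stack=$ e E a h  input=h a h a e $  — match h
step 5: stack=$ e E a  input=a h a e $  — match a
step 6: stack=$ e E  input=h a e $  — expand E -> A h a E
step 7: stack=$ e E a h A  input=h a e $  — expand A -> ε
step 8: stack=$ e E a h  input=h a e $  — match h
step 9: stack=$ e E a  input=a e $  — match a
step 10: stack=$ e E  input=e $  — expand E -> ε
step 11: stack=$ e  input=e $  — match e
Accept reached after 11 steps.

11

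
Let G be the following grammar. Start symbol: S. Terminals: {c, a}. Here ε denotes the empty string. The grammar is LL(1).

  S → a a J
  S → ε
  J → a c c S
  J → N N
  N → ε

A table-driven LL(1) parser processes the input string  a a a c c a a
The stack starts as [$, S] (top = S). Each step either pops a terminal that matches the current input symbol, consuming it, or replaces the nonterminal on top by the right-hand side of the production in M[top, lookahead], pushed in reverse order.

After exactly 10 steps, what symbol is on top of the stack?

J

      Stack      Input            Action
   1  $ S        a a a c c a a $  expand S → a a J
   2  $ J a a    a a a c c a a $  match a
   3  $ J a      a a c c a a $    match a
   4  $ J        a c c a a $      expand J → a c c S
   5  $ S c c a  a c c a a $      match a
   6  $ S c c    c c a a $        match c
   7  $ S c      c a a $          match c
   8  $ S        a a $            expand S → a a J
   9  $ J a a    a a $            match a
  10  $ J a      a $              match a
Stack after step 10: $ J (top = J).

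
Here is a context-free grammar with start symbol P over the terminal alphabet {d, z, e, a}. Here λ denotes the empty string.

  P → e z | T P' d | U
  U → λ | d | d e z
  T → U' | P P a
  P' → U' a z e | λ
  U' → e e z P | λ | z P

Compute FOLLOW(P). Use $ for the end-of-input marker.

FIRST(U) = {λ, d}
FIRST(U') = {λ, e, z}
FIRST(P') = {λ, a, e, z}  (via U' a z e)
FIRST(P) = {λ, a, d, e, z}  (via T P' d, U)
FIRST(T) = {λ, a, d, e, z}  (via U', P P a)
FOLLOW(P) includes $ since P is the start symbol.
FOLLOW(T): in P→T P' d, T is followed by P' d with FIRST {a, d, e, z}. Thus FOLLOW(T) = {a, d, e, z}.
FOLLOW(P'): in P→T P' d, P' is followed by d with FIRST {d}. Thus FOLLOW(P') = {d}.
FOLLOW(U'): in T→U', the suffix after U' is empty, so FOLLOW(U') ⊇ FOLLOW(T) = {a, d, e, z}; in P'→U' a z e, U' is followed by a z e with FIRST {a}. Thus FOLLOW(U') = {a, d, e, z}.
FOLLOW(P): in T→P P a (occurrence 1), P is followed by P a with FIRST {a, d, e, z}; in T→P P a (occurrence 2), P is followed by a with FIRST {a}; in U'→e e z P, the suffix after P is empty, so FOLLOW(P) ⊇ FOLLOW(U') = {a, d, e, z}; in U'→z P, the suffix after P is empty, so FOLLOW(P) ⊇ FOLLOW(U') = {a, d, e, z}. Thus FOLLOW(P) = {$, a, d, e, z}.
FOLLOW(U): in P→U, the suffix after U is empty, so FOLLOW(U) ⊇ FOLLOW(P) = {$, a, d, e, z}. Thus FOLLOW(U) = {$, a, d, e, z}.

{$, a, d, e, z}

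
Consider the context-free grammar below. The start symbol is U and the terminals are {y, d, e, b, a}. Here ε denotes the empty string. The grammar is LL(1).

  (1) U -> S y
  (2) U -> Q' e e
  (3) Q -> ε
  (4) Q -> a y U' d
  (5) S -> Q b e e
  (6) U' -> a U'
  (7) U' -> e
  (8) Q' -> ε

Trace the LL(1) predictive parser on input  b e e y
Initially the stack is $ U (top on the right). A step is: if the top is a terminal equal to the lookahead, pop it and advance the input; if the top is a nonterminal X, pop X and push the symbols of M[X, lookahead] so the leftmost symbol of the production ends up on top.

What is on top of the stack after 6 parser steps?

y

step 1: stack=$ U  input=b e e y $  — expand U -> S y
step 2: stack=$ y S  input=b e e y $  — expand S -> Q b e e
step 3: stack=$ y e e b Q  input=b e e y $  — expand Q -> ε
step 4: stack=$ y e e b  input=b e e y $  — match b
step 5: stack=$ y e e  input=e e y $  — match e
step 6: stack=$ y e  input=e y $  — match e
Stack after step 6: $ y (top = y).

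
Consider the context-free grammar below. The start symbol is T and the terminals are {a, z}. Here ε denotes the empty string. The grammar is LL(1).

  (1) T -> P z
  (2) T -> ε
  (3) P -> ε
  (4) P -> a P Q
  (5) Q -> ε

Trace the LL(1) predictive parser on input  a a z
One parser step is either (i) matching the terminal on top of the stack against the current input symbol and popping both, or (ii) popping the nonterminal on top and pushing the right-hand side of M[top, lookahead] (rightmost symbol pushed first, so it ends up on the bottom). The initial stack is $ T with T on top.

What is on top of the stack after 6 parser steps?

step 1: stack=$ T  input=a a z $  — expand T -> P z
step 2: stack=$ z P  input=a a z $  — expand P -> a P Q
step 3: stack=$ z Q P a  input=a a z $  — match a
step 4: stack=$ z Q P  input=a z $  — expand P -> a P Q
step 5: stack=$ z Q Q P a  input=a z $  — match a
step 6: stack=$ z Q Q P  input=z $  — expand P -> ε
Stack after step 6: $ z Q Q (top = Q).

Q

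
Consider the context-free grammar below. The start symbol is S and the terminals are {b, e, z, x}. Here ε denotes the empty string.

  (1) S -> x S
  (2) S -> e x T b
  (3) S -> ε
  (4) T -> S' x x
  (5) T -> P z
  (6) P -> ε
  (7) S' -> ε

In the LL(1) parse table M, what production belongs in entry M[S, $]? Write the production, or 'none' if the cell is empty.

FIRST(S) = {ε, e, x}
FIRST(P) = {ε}
FIRST(S') = {ε}
FIRST(T) = {x, z}  (via S' x x, P z)
FOLLOW(S) includes $ since S is the start symbol.
FOLLOW(S): in S->x S, the suffix after S is empty (adds nothing new). Thus FOLLOW(S) = {$}.
For S -> x S: FIRST(x S) = {x}, so it goes in M[S, t] for t ∈ {x}.
For S -> e x T b: FIRST(e x T b) = {e}, so it goes in M[S, t] for t ∈ {e}.
For S -> ε: FIRST(ε) = {ε}, so it goes in M[S, t] for t ∈ {}; since ε ∈ FIRST, also for every t ∈ FOLLOW(S) = {$}.

S -> ε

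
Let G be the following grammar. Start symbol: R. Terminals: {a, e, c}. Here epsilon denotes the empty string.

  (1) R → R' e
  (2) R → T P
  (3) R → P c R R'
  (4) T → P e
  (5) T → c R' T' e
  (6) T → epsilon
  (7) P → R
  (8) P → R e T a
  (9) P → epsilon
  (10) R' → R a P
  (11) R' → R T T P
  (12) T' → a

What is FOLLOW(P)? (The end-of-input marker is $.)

FIRST(T') = {a}
FIRST(R) = {epsilon, a, c, e}  (via R' e, T P, P c R R')
FIRST(P) = {epsilon, a, c, e}  (via R, R e T a)
FIRST(T) = {epsilon, a, c, e}  (via P e)
FIRST(R') = {epsilon, a, c, e}  (via R a P, R T T P)
FOLLOW(R) includes $ since R is the start symbol.
FOLLOW(T'): in T→c R' T' e, T' is followed by e with FIRST {e}. Thus FOLLOW(T') = {e}.
FOLLOW(R): in R→P c R R', R is followed by R' with FIRST {epsilon, a, c, e}; in R→P c R R', the suffix after R is nullable (adds nothing new); in P→R, the suffix after R is empty, so FOLLOW(R) ⊇ FOLLOW(P) = {$, a, c, e}; in P→R e T a, R is followed by e T a with FIRST {e}; in R'→R a P, R is followed by a P with FIRST {a}; in R'→R T T P, R is followed by T T P with FIRST {epsilon, a, c, e}; in R'→R T T P, the suffix after R is nullable, so FOLLOW(R) ⊇ FOLLOW(R') = {$, a, c, e}. Thus FOLLOW(R) = {$, a, c, e}.
FOLLOW(R'): in R→R' e, R' is followed by e with FIRST {e}; in R→P c R R', the suffix after R' is empty, so FOLLOW(R') ⊇ FOLLOW(R) = {$, a, c, e}; in T→c R' T' e, R' is followed by T' e with FIRST {a}. Thus FOLLOW(R') = {$, a, c, e}.
FOLLOW(T): in R→T P, T is followed by P with FIRST {epsilon, a, c, e}; in R→T P, the suffix after T is nullable, so FOLLOW(T) ⊇ FOLLOW(R) = {$, a, c, e}; in P→R e T a, T is followed by a with FIRST {a}; in R'→R T T P (occurrence 1), T is followed by T P with FIRST {epsilon, a, c, e}; in R'→R T T P (occurrence 1), the suffix after T is nullable, so FOLLOW(T) ⊇ FOLLOW(R') = {$, a, c, e}; in R'→R T T P (occurrence 2), T is followed by P with FIRST {epsilon, a, c, e}; in R'→R T T P (occurrence 2), the suffix after T is nullable, so FOLLOW(T) ⊇ FOLLOW(R') = {$, a, c, e}. Thus FOLLOW(T) = {$, a, c, e}.
FOLLOW(P): in R→T P, the suffix after P is empty, so FOLLOW(P) ⊇ FOLLOW(R) = {$, a, c, e}; in R→P c R R', P is followed by c R R' with FIRST {c}; in T→P e, P is followed by e with FIRST {e}; in R'→R a P, the suffix after P is empty, so FOLLOW(P) ⊇ FOLLOW(R') = {$, a, c, e}; in R'→R T T P, the suffix after P is empty, so FOLLOW(P) ⊇ FOLLOW(R') = {$, a, c, e}. Thus FOLLOW(P) = {$, a, c, e}.

{$, a, c, e}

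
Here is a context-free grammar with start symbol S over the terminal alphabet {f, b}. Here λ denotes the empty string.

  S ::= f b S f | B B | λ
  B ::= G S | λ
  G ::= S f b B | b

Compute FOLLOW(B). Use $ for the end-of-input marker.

{$, b, f}

FIRST(S) = {λ, b, f}  (via B B)
FIRST(G) = {b, f}  (via S f b B)
FIRST(B) = {λ, b, f}  (via G S)
FOLLOW(S) includes $ since S is the start symbol.
FOLLOW(S): in S::=f b S f, S is followed by f with FIRST {f}; in B::=G S, the suffix after S is empty, so FOLLOW(S) ⊇ FOLLOW(B) = {$, b, f}; in G::=S f b B, S is followed by f b B with FIRST {f}. Thus FOLLOW(S) = {$, b, f}.
FOLLOW(B): in S::=B B (occurrence 1), B is followed by B with FIRST {λ, b, f}; in S::=B B (occurrence 1), the suffix after B is nullable, so FOLLOW(B) ⊇ FOLLOW(S) = {$, b, f}; in S::=B B (occurrence 2), the suffix after B is empty, so FOLLOW(B) ⊇ FOLLOW(S) = {$, b, f}; in G::=S f b B, the suffix after B is empty, so FOLLOW(B) ⊇ FOLLOW(G) = {$, b, f}. Thus FOLLOW(B) = {$, b, f}.
FOLLOW(G): in B::=G S, G is followed by S with FIRST {λ, b, f}; in B::=G S, the suffix after G is nullable, so FOLLOW(G) ⊇ FOLLOW(B) = {$, b, f}. Thus FOLLOW(G) = {$, b, f}.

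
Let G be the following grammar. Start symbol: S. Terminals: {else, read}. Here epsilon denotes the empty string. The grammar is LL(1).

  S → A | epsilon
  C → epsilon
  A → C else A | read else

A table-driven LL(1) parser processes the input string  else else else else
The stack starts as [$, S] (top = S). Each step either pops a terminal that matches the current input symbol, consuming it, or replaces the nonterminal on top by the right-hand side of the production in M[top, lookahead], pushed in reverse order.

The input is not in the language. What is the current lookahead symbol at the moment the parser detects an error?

$

step 1: stack=$ S  input=else else else else $  — expand S → A
step 2: stack=$ A  input=else else else else $  — expand A → C else A
step 3: stack=$ A else C  input=else else else else $  — expand C → epsilon
step 4: stack=$ A else  input=else else else else $  — match else
step 5: stack=$ A  input=else else else $  — expand A → C else A
step 6: stack=$ A else C  input=else else else $  — expand C → epsilon
step 7: stack=$ A else  input=else else else $  — match else
step 8: stack=$ A  input=else else $  — expand A → C else A
step 9: stack=$ A else C  input=else else $  — expand C → epsilon
step 10: stack=$ A else  input=else else $  — match else
step 11: stack=$ A  input=else $  — expand A → C else A
step 12: stack=$ A else C  input=else $  — expand C → epsilon
step 13: stack=$ A else  input=else $  — match else
step 14: stack=$ A  input=$  — error: M[A, $] is empty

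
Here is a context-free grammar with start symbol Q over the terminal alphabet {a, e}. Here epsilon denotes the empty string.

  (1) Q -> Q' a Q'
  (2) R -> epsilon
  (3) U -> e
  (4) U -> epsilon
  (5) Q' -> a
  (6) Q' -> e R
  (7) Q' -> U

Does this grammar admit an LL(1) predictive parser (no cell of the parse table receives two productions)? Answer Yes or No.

No

FIRST(Q) = {a, e}
FIRST(R) = {epsilon}
FIRST(U) = {epsilon, e}
FIRST(Q') = {epsilon, a, e}
FOLLOW(Q) = {$}
FOLLOW(R) = {$, a}
FOLLOW(U) = {$, a}
FOLLOW(Q') = {$, a}
Cell M[Q', a] receives both Q' -> a and Q' -> U — the grammar is not LL(1).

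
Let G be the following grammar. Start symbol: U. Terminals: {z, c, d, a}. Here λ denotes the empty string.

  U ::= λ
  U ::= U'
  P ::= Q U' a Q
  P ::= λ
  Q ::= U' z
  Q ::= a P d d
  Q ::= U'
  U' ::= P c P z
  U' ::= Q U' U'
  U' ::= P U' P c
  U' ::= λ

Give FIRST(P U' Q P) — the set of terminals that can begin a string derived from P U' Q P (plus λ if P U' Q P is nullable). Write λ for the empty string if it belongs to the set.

FIRST(U): from U::=λ we get {λ}; from U::=U' we get {λ, a, c, z}. So FIRST(U) = {λ, a, c, z}.
FIRST(P): from P::=Q U' a Q we get {a, c, z}; from P::=λ we get {λ}. So FIRST(P) = {λ, a, c, z}.
FIRST(Q): from Q::=U' z we get {a, c, z}; from Q::=a P d d we get {a}; from Q::=U' we get {λ, a, c, z}. So FIRST(Q) = {λ, a, c, z}.
FIRST(U'): from U'::=P c P z we get {a, c, z}; from U'::=Q U' U' we get {λ, a, c, z}; from U'::=P U' P c we get {a, c, z}; from U'::=λ we get {λ}. So FIRST(U') = {λ, a, c, z}.
FIRST(P U' Q P): take FIRST of each symbol in turn, carrying on past any symbol whose FIRST contains λ; result {λ, a, c, z}.

{λ, a, c, z}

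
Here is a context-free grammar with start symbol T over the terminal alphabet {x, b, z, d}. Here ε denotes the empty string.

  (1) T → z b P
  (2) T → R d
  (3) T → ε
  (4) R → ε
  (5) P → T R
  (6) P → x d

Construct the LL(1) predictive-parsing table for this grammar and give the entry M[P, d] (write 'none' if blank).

P → T R

FIRST(R): from R→ε we get {ε}. So FIRST(R) = {ε}.
FIRST(T): from T→z b P we get {z}; from T→R d we get {d}; from T→ε we get {ε}. So FIRST(T) = {ε, d, z}.
FIRST(P): from P→T R we get {ε, d, z}; from P→x d we get {x}. So FIRST(P) = {ε, d, x, z}.
FOLLOW(T) includes $ since T is the start symbol.
FOLLOW(T): in P→T R, T is followed by R with FIRST {ε}; in P→T R, the suffix after T is nullable, so FOLLOW(T) ⊇ FOLLOW(P) = {$}. Thus FOLLOW(T) = {$}.
FOLLOW(P): in T→z b P, the suffix after P is empty, so FOLLOW(P) ⊇ FOLLOW(T) = {$}. Thus FOLLOW(P) = {$}.
For P → T R: FIRST(T R) = {ε, d, z}, so it goes in M[P, t] for t ∈ {d, z}; since ε ∈ FIRST, also for every t ∈ FOLLOW(P) = {$}.
For P → x d: FIRST(x d) = {x}, so it goes in M[P, t] for t ∈ {x}.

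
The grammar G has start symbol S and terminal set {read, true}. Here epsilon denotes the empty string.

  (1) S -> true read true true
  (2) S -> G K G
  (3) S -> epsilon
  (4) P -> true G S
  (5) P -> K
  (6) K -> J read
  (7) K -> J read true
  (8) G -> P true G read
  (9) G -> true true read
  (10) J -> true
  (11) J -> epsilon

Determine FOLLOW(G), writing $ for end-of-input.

{$, read, true}

FIRST(J) = {epsilon, true}
FIRST(K) = {read, true}  (via J read, J read true)
FIRST(P) = {read, true}  (via K)
FIRST(G) = {read, true}  (via P true G read)
FIRST(S) = {epsilon, read, true}  (via G K G)
FOLLOW(S) includes $ since S is the start symbol.
FOLLOW(P): in G->P true G read, P is followed by true G read with FIRST {true}. Thus FOLLOW(P) = {true}.
FOLLOW(S): in P->true G S, the suffix after S is empty, so FOLLOW(S) ⊇ FOLLOW(P) = {true}. Thus FOLLOW(S) = {$, true}.
FOLLOW(K): in S->G K G, K is followed by G with FIRST {read, true}; in P->K, the suffix after K is empty, so FOLLOW(K) ⊇ FOLLOW(P) = {true}. Thus FOLLOW(K) = {read, true}.
FOLLOW(G): in S->G K G (occurrence 1), G is followed by K G with FIRST {read, true}; in S->G K G (occurrence 2), the suffix after G is empty, so FOLLOW(G) ⊇ FOLLOW(S) = {$, true}; in P->true G S, G is followed by S with FIRST {epsilon, read, true}; in P->true G S, the suffix after G is nullable, so FOLLOW(G) ⊇ FOLLOW(P) = {true}; in G->P true G read, G is followed by read with FIRST {read}. Thus FOLLOW(G) = {$, read, true}.
FOLLOW(J): in K->J read, J is followed by read with FIRST {read}; in K->J read true, J is followed by read true with FIRST {read}. Thus FOLLOW(J) = {read}.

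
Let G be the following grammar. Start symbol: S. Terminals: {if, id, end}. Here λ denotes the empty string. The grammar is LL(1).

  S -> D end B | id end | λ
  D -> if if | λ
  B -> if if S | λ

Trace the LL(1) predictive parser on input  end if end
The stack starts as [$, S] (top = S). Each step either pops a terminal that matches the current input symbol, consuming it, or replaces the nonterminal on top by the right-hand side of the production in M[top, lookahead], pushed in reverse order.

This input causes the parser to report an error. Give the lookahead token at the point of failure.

end

step 1: stack=$ S  input=end if end $  — expand S -> D end B
step 2: stack=$ B end D  input=end if end $  — expand D -> λ
step 3: stack=$ B end  input=end if end $  — match end
step 4: stack=$ B  input=if end $  — expand B -> if if S
step 5: stack=$ S if if  input=if end $  — match if
step 6: stack=$ S if  input=end $  — error: top is terminal if but lookahead is end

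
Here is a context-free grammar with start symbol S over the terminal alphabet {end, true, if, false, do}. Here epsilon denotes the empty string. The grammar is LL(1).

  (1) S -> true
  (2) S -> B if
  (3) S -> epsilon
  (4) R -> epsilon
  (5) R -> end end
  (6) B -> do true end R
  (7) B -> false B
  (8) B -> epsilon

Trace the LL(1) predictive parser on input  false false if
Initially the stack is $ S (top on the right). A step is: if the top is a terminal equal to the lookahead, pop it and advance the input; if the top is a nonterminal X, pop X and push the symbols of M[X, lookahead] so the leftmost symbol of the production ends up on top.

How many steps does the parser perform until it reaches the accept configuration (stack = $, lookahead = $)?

7

     Stack         Input             Action
  1  $ S           false false if $  expand S -> B if
  2  $ if B        false false if $  expand B -> false B
  3  $ if B false  false false if $  match false
  4  $ if B        false if $        expand B -> false B
  5  $ if B false  false if $        match false
  6  $ if B        if $              expand B -> epsilon
  7  $ if          if $              match if
Accept reached after 7 steps.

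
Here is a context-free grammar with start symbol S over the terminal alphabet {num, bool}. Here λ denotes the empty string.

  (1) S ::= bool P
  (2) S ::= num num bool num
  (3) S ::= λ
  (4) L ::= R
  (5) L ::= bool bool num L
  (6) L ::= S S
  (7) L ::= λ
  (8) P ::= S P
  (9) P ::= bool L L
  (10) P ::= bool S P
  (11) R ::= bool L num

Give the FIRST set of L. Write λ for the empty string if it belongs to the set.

FIRST(S): from S::=bool P we get {bool}; from S::=num num bool num we get {num}; from S::=λ we get {λ}. So FIRST(S) = {λ, bool, num}.
FIRST(R): from R::=bool L num we get {bool}. So FIRST(R) = {bool}.
FIRST(L): from L::=R we get {bool}; from L::=bool bool num L we get {bool}; from L::=S S we get {λ, bool, num}; from L::=λ we get {λ}. So FIRST(L) = {λ, bool, num}.
FIRST(P): from P::=S P we get {bool, num}; from P::=bool L L we get {bool}; from P::=bool S P we get {bool}. So FIRST(P) = {bool, num}.

{λ, bool, num}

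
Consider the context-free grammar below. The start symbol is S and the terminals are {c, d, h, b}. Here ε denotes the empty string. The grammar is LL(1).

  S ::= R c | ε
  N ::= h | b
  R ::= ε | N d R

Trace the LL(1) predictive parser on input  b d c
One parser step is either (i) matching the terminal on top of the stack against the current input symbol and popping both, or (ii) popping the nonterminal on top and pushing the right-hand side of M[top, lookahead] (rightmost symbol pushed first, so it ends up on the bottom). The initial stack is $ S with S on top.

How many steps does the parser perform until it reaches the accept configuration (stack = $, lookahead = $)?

     Stack      Input    Action
  1  $ S        b d c $  expand S ::= R c
  2  $ c R      b d c $  expand R ::= N d R
  3  $ c R d N  b d c $  expand N ::= b
  4  $ c R d b  b d c $  match b
  5  $ c R d    d c $    match d
  6  $ c R      c $      expand R ::= ε
  7  $ c        c $      match c
Accept reached after 7 steps.

7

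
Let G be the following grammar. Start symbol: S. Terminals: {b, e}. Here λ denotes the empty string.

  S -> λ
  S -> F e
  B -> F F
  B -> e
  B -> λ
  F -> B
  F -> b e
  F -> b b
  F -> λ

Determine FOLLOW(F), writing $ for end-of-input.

{b, e}

FIRST(S): from S->λ we get {λ}; from S->F e we get {b, e}. So FIRST(S) = {λ, b, e}.
FIRST(B): from B->F F we get {λ, b, e}; from B->e we get {e}; from B->λ we get {λ}. So FIRST(B) = {λ, b, e}.
FIRST(F): from F->B we get {λ, b, e}; from F->b e we get {b}; from F->b b we get {b}; from F->λ we get {λ}. So FIRST(F) = {λ, b, e}.
FOLLOW(S) includes $ since S is the start symbol.
FOLLOW(S): S appears on no right-hand side. Thus FOLLOW(S) = {$}.
FOLLOW(B): in F->B, the suffix after B is empty, so FOLLOW(B) ⊇ FOLLOW(F) = {b, e}. Thus FOLLOW(B) = {b, e}.
FOLLOW(F): in S->F e, F is followed by e with FIRST {e}; in B->F F (occurrence 1), F is followed by F with FIRST {λ, b, e}; in B->F F (occurrence 1), the suffix after F is nullable, so FOLLOW(F) ⊇ FOLLOW(B) = {b, e}; in B->F F (occurrence 2), the suffix after F is empty, so FOLLOW(F) ⊇ FOLLOW(B) = {b, e}. Thus FOLLOW(F) = {b, e}.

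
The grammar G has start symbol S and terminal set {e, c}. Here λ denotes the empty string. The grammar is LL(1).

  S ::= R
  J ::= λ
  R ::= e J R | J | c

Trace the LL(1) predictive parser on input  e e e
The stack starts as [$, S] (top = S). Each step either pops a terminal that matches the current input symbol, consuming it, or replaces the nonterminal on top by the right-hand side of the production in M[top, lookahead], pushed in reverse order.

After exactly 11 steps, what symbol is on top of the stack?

step 1: stack=$ S  input=e e e $  — expand S ::= R
step 2: stack=$ R  input=e e e $  — expand R ::= e J R
step 3: stack=$ R J e  input=e e e $  — match e
step 4: stack=$ R J  input=e e $  — expand J ::= λ
step 5: stack=$ R  input=e e $  — expand R ::= e J R
step 6: stack=$ R J e  input=e e $  — match e
step 7: stack=$ R J  input=e $  — expand J ::= λ
step 8: stack=$ R  input=e $  — expand R ::= e J R
step 9: stack=$ R J e  input=e $  — match e
step 10: stack=$ R J  input=$  — expand J ::= λ
step 11: stack=$ R  input=$  — expand R ::= J
Stack after step 11: $ J (top = J).

J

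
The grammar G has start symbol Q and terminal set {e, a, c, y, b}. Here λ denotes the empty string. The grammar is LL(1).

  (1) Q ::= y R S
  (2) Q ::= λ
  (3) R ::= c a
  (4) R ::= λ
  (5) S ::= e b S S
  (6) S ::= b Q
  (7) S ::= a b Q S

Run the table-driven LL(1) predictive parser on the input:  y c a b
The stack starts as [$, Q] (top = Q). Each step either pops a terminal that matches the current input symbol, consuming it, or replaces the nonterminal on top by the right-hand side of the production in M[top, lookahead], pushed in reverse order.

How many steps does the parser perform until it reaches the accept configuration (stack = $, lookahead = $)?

     Stack    Input      Action
  1  $ Q      y c a b $  expand Q ::= y R S
  2  $ S R y  y c a b $  match y
  3  $ S R    c a b $    expand R ::= c a
  4  $ S a c  c a b $    match c
  5  $ S a    a b $      match a
  6  $ S      b $        expand S ::= b Q
  7  $ Q b    b $        match b
  8  $ Q      $          expand Q ::= λ
Accept reached after 8 steps.

8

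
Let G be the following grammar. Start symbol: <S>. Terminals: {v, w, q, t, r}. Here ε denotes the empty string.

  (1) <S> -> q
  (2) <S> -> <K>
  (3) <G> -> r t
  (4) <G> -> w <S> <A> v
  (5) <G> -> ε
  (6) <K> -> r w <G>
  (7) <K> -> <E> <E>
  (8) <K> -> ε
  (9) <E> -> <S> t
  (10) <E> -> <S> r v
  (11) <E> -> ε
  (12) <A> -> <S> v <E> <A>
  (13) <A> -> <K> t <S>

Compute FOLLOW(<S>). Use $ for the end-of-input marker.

FIRST(<G>) = {ε, r, w}
FIRST(<S>) = {ε, q, r, t}  (via <K>)
FIRST(<E>) = {ε, q, r, t}  (via <S> t, <S> r v)
FIRST(<K>) = {ε, q, r, t}  (via <E> <E>)
FIRST(<A>) = {q, r, t, v}  (via <S> v <E> <A>, <K> t <S>)
FOLLOW(<S>) includes $ since <S> is the start symbol.
FOLLOW(<A>): in <G>->w <S> <A> v, <A> is followed by v with FIRST {v}; in <A>-><S> v <E> <A>, the suffix after <A> is empty (adds nothing new). Thus FOLLOW(<A>) = {v}.
FOLLOW(<S>): in <G>->w <S> <A> v, <S> is followed by <A> v with FIRST {q, r, t, v}; in <E>-><S> t, <S> is followed by t with FIRST {t}; in <E>-><S> r v, <S> is followed by r v with FIRST {r}; in <A>-><S> v <E> <A>, <S> is followed by v <E> <A> with FIRST {v}; in <A>-><K> t <S>, the suffix after <S> is empty, so FOLLOW(<S>) ⊇ FOLLOW(<A>) = {v}. Thus FOLLOW(<S>) = {$, q, r, t, v}.
FOLLOW(<K>): in <S>-><K>, the suffix after <K> is empty, so FOLLOW(<K>) ⊇ FOLLOW(<S>) = {$, q, r, t, v}; in <A>-><K> t <S>, <K> is followed by t <S> with FIRST {t}. Thus FOLLOW(<K>) = {$, q, r, t, v}.
FOLLOW(<G>): in <K>->r w <G>, the suffix after <G> is empty, so FOLLOW(<G>) ⊇ FOLLOW(<K>) = {$, q, r, t, v}. Thus FOLLOW(<G>) = {$, q, r, t, v}.
FOLLOW(<E>): in <K>-><E> <E> (occurrence 1), <E> is followed by <E> with FIRST {ε, q, r, t}; in <K>-><E> <E> (occurrence 1), the suffix after <E> is nullable, so FOLLOW(<E>) ⊇ FOLLOW(<K>) = {$, q, r, t, v}; in <K>-><E> <E> (occurrence 2), the suffix after <E> is empty, so FOLLOW(<E>) ⊇ FOLLOW(<K>) = {$, q, r, t, v}; in <A>-><S> v <E> <A>, <E> is followed by <A> with FIRST {q, r, t, v}. Thus FOLLOW(<E>) = {$, q, r, t, v}.

{$, q, r, t, v}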